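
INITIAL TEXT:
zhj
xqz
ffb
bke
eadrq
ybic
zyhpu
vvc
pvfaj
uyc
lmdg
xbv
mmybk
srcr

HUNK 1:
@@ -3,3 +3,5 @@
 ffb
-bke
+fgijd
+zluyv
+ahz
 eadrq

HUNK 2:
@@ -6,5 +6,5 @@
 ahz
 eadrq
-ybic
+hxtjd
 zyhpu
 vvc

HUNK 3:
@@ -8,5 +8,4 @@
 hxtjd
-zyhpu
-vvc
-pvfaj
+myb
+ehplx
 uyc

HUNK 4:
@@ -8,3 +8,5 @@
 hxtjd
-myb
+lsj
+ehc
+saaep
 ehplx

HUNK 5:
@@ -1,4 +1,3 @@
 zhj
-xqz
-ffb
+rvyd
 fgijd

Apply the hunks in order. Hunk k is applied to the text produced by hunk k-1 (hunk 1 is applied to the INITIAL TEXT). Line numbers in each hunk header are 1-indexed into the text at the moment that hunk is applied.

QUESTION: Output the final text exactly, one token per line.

Answer: zhj
rvyd
fgijd
zluyv
ahz
eadrq
hxtjd
lsj
ehc
saaep
ehplx
uyc
lmdg
xbv
mmybk
srcr

Derivation:
Hunk 1: at line 3 remove [bke] add [fgijd,zluyv,ahz] -> 16 lines: zhj xqz ffb fgijd zluyv ahz eadrq ybic zyhpu vvc pvfaj uyc lmdg xbv mmybk srcr
Hunk 2: at line 6 remove [ybic] add [hxtjd] -> 16 lines: zhj xqz ffb fgijd zluyv ahz eadrq hxtjd zyhpu vvc pvfaj uyc lmdg xbv mmybk srcr
Hunk 3: at line 8 remove [zyhpu,vvc,pvfaj] add [myb,ehplx] -> 15 lines: zhj xqz ffb fgijd zluyv ahz eadrq hxtjd myb ehplx uyc lmdg xbv mmybk srcr
Hunk 4: at line 8 remove [myb] add [lsj,ehc,saaep] -> 17 lines: zhj xqz ffb fgijd zluyv ahz eadrq hxtjd lsj ehc saaep ehplx uyc lmdg xbv mmybk srcr
Hunk 5: at line 1 remove [xqz,ffb] add [rvyd] -> 16 lines: zhj rvyd fgijd zluyv ahz eadrq hxtjd lsj ehc saaep ehplx uyc lmdg xbv mmybk srcr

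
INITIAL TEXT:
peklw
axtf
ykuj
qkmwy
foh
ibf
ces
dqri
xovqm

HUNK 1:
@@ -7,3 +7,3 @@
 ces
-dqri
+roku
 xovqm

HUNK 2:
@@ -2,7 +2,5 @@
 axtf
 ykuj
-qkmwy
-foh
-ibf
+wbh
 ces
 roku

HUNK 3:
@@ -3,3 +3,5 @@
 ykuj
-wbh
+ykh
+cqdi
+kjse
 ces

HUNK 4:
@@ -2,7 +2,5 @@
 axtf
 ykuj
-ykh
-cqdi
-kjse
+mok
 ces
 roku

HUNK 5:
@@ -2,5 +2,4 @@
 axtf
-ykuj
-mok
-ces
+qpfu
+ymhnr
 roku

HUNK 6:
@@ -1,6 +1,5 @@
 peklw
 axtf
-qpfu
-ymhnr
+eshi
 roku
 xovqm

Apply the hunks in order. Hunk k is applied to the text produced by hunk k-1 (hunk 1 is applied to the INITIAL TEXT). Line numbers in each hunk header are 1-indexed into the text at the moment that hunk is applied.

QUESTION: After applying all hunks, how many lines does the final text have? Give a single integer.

Hunk 1: at line 7 remove [dqri] add [roku] -> 9 lines: peklw axtf ykuj qkmwy foh ibf ces roku xovqm
Hunk 2: at line 2 remove [qkmwy,foh,ibf] add [wbh] -> 7 lines: peklw axtf ykuj wbh ces roku xovqm
Hunk 3: at line 3 remove [wbh] add [ykh,cqdi,kjse] -> 9 lines: peklw axtf ykuj ykh cqdi kjse ces roku xovqm
Hunk 4: at line 2 remove [ykh,cqdi,kjse] add [mok] -> 7 lines: peklw axtf ykuj mok ces roku xovqm
Hunk 5: at line 2 remove [ykuj,mok,ces] add [qpfu,ymhnr] -> 6 lines: peklw axtf qpfu ymhnr roku xovqm
Hunk 6: at line 1 remove [qpfu,ymhnr] add [eshi] -> 5 lines: peklw axtf eshi roku xovqm
Final line count: 5

Answer: 5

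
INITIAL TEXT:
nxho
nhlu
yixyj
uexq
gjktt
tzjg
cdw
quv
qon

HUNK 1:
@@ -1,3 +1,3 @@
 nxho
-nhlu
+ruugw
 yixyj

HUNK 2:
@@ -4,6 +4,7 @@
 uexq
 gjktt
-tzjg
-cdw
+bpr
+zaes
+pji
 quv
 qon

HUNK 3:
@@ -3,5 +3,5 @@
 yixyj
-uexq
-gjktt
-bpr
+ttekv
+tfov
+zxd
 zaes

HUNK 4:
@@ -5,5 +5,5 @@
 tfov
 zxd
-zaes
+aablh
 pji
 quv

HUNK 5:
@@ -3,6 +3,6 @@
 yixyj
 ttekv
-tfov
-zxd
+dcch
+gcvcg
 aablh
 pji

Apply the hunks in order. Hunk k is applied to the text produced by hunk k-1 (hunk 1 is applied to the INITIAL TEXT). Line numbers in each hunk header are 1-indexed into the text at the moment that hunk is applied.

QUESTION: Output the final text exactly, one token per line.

Hunk 1: at line 1 remove [nhlu] add [ruugw] -> 9 lines: nxho ruugw yixyj uexq gjktt tzjg cdw quv qon
Hunk 2: at line 4 remove [tzjg,cdw] add [bpr,zaes,pji] -> 10 lines: nxho ruugw yixyj uexq gjktt bpr zaes pji quv qon
Hunk 3: at line 3 remove [uexq,gjktt,bpr] add [ttekv,tfov,zxd] -> 10 lines: nxho ruugw yixyj ttekv tfov zxd zaes pji quv qon
Hunk 4: at line 5 remove [zaes] add [aablh] -> 10 lines: nxho ruugw yixyj ttekv tfov zxd aablh pji quv qon
Hunk 5: at line 3 remove [tfov,zxd] add [dcch,gcvcg] -> 10 lines: nxho ruugw yixyj ttekv dcch gcvcg aablh pji quv qon

Answer: nxho
ruugw
yixyj
ttekv
dcch
gcvcg
aablh
pji
quv
qon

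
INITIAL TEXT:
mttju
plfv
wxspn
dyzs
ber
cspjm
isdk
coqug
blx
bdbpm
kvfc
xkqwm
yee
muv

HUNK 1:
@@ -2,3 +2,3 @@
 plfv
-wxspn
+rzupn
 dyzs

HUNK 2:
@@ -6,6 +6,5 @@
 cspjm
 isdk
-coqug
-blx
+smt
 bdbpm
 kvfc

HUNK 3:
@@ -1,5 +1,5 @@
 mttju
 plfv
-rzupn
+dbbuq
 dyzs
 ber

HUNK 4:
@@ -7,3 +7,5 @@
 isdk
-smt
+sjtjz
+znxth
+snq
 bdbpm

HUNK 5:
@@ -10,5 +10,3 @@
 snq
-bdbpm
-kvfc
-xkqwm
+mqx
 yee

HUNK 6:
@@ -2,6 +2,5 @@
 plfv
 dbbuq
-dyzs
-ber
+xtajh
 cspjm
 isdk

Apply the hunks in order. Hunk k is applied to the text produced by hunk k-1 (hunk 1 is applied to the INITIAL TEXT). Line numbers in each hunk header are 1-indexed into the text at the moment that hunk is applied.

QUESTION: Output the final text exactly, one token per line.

Answer: mttju
plfv
dbbuq
xtajh
cspjm
isdk
sjtjz
znxth
snq
mqx
yee
muv

Derivation:
Hunk 1: at line 2 remove [wxspn] add [rzupn] -> 14 lines: mttju plfv rzupn dyzs ber cspjm isdk coqug blx bdbpm kvfc xkqwm yee muv
Hunk 2: at line 6 remove [coqug,blx] add [smt] -> 13 lines: mttju plfv rzupn dyzs ber cspjm isdk smt bdbpm kvfc xkqwm yee muv
Hunk 3: at line 1 remove [rzupn] add [dbbuq] -> 13 lines: mttju plfv dbbuq dyzs ber cspjm isdk smt bdbpm kvfc xkqwm yee muv
Hunk 4: at line 7 remove [smt] add [sjtjz,znxth,snq] -> 15 lines: mttju plfv dbbuq dyzs ber cspjm isdk sjtjz znxth snq bdbpm kvfc xkqwm yee muv
Hunk 5: at line 10 remove [bdbpm,kvfc,xkqwm] add [mqx] -> 13 lines: mttju plfv dbbuq dyzs ber cspjm isdk sjtjz znxth snq mqx yee muv
Hunk 6: at line 2 remove [dyzs,ber] add [xtajh] -> 12 lines: mttju plfv dbbuq xtajh cspjm isdk sjtjz znxth snq mqx yee muv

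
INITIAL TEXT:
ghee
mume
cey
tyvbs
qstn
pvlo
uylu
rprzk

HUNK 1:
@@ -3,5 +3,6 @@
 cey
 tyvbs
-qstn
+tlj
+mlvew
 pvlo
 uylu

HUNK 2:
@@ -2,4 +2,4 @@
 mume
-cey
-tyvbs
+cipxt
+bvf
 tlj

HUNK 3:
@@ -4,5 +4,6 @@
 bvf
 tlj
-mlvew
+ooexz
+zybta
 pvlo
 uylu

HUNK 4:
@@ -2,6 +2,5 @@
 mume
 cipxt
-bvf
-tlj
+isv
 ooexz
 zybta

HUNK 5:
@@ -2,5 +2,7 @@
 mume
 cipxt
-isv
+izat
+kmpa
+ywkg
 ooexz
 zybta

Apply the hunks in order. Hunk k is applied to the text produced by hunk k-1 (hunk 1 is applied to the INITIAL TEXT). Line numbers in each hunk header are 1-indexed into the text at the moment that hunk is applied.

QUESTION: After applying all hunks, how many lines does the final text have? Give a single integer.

Hunk 1: at line 3 remove [qstn] add [tlj,mlvew] -> 9 lines: ghee mume cey tyvbs tlj mlvew pvlo uylu rprzk
Hunk 2: at line 2 remove [cey,tyvbs] add [cipxt,bvf] -> 9 lines: ghee mume cipxt bvf tlj mlvew pvlo uylu rprzk
Hunk 3: at line 4 remove [mlvew] add [ooexz,zybta] -> 10 lines: ghee mume cipxt bvf tlj ooexz zybta pvlo uylu rprzk
Hunk 4: at line 2 remove [bvf,tlj] add [isv] -> 9 lines: ghee mume cipxt isv ooexz zybta pvlo uylu rprzk
Hunk 5: at line 2 remove [isv] add [izat,kmpa,ywkg] -> 11 lines: ghee mume cipxt izat kmpa ywkg ooexz zybta pvlo uylu rprzk
Final line count: 11

Answer: 11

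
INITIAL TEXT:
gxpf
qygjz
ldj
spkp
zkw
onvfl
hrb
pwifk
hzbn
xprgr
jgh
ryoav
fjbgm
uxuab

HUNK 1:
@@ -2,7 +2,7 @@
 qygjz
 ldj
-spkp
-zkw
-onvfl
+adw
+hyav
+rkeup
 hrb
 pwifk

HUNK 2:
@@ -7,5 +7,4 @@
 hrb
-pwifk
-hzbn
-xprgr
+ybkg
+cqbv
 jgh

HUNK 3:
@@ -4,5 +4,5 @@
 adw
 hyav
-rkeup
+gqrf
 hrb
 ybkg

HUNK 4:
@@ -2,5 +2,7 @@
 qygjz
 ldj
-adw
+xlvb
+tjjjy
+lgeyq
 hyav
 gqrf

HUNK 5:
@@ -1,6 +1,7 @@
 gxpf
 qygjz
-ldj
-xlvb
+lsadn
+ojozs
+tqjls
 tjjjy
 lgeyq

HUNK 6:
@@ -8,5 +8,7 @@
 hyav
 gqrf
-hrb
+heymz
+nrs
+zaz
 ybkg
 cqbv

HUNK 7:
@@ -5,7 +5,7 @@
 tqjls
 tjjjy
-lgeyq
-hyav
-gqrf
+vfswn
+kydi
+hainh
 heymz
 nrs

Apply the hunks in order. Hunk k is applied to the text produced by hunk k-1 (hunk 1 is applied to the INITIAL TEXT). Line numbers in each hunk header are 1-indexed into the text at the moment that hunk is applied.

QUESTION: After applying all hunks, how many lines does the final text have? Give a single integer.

Hunk 1: at line 2 remove [spkp,zkw,onvfl] add [adw,hyav,rkeup] -> 14 lines: gxpf qygjz ldj adw hyav rkeup hrb pwifk hzbn xprgr jgh ryoav fjbgm uxuab
Hunk 2: at line 7 remove [pwifk,hzbn,xprgr] add [ybkg,cqbv] -> 13 lines: gxpf qygjz ldj adw hyav rkeup hrb ybkg cqbv jgh ryoav fjbgm uxuab
Hunk 3: at line 4 remove [rkeup] add [gqrf] -> 13 lines: gxpf qygjz ldj adw hyav gqrf hrb ybkg cqbv jgh ryoav fjbgm uxuab
Hunk 4: at line 2 remove [adw] add [xlvb,tjjjy,lgeyq] -> 15 lines: gxpf qygjz ldj xlvb tjjjy lgeyq hyav gqrf hrb ybkg cqbv jgh ryoav fjbgm uxuab
Hunk 5: at line 1 remove [ldj,xlvb] add [lsadn,ojozs,tqjls] -> 16 lines: gxpf qygjz lsadn ojozs tqjls tjjjy lgeyq hyav gqrf hrb ybkg cqbv jgh ryoav fjbgm uxuab
Hunk 6: at line 8 remove [hrb] add [heymz,nrs,zaz] -> 18 lines: gxpf qygjz lsadn ojozs tqjls tjjjy lgeyq hyav gqrf heymz nrs zaz ybkg cqbv jgh ryoav fjbgm uxuab
Hunk 7: at line 5 remove [lgeyq,hyav,gqrf] add [vfswn,kydi,hainh] -> 18 lines: gxpf qygjz lsadn ojozs tqjls tjjjy vfswn kydi hainh heymz nrs zaz ybkg cqbv jgh ryoav fjbgm uxuab
Final line count: 18

Answer: 18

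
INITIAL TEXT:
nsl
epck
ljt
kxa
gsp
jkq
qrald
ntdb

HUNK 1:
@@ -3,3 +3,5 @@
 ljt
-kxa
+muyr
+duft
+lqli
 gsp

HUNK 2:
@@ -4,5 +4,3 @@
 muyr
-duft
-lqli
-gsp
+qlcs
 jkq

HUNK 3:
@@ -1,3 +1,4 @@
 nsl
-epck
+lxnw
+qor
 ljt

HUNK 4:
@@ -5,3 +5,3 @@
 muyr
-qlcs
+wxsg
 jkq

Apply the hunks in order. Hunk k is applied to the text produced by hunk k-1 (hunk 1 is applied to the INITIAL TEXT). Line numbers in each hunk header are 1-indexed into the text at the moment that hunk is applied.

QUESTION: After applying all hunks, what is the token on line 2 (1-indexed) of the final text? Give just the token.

Hunk 1: at line 3 remove [kxa] add [muyr,duft,lqli] -> 10 lines: nsl epck ljt muyr duft lqli gsp jkq qrald ntdb
Hunk 2: at line 4 remove [duft,lqli,gsp] add [qlcs] -> 8 lines: nsl epck ljt muyr qlcs jkq qrald ntdb
Hunk 3: at line 1 remove [epck] add [lxnw,qor] -> 9 lines: nsl lxnw qor ljt muyr qlcs jkq qrald ntdb
Hunk 4: at line 5 remove [qlcs] add [wxsg] -> 9 lines: nsl lxnw qor ljt muyr wxsg jkq qrald ntdb
Final line 2: lxnw

Answer: lxnw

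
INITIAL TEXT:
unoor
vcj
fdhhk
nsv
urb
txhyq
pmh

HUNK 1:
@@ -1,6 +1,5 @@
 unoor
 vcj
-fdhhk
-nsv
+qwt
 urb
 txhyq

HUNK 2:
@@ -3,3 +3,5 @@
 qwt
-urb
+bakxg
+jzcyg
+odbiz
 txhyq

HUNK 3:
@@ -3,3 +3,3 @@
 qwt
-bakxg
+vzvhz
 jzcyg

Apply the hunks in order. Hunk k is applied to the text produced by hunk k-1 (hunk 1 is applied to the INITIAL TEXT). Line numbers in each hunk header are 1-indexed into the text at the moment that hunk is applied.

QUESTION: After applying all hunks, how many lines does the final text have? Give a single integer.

Answer: 8

Derivation:
Hunk 1: at line 1 remove [fdhhk,nsv] add [qwt] -> 6 lines: unoor vcj qwt urb txhyq pmh
Hunk 2: at line 3 remove [urb] add [bakxg,jzcyg,odbiz] -> 8 lines: unoor vcj qwt bakxg jzcyg odbiz txhyq pmh
Hunk 3: at line 3 remove [bakxg] add [vzvhz] -> 8 lines: unoor vcj qwt vzvhz jzcyg odbiz txhyq pmh
Final line count: 8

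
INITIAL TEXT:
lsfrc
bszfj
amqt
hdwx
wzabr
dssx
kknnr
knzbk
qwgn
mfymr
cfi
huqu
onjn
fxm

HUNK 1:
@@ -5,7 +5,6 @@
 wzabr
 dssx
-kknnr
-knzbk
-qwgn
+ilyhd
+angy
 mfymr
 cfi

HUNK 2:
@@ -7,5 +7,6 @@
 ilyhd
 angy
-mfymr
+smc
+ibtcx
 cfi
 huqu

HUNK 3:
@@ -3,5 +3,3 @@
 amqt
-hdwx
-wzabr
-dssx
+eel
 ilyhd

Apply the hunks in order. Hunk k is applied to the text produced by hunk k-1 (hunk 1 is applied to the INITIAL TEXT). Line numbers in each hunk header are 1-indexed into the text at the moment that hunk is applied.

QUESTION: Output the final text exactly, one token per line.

Hunk 1: at line 5 remove [kknnr,knzbk,qwgn] add [ilyhd,angy] -> 13 lines: lsfrc bszfj amqt hdwx wzabr dssx ilyhd angy mfymr cfi huqu onjn fxm
Hunk 2: at line 7 remove [mfymr] add [smc,ibtcx] -> 14 lines: lsfrc bszfj amqt hdwx wzabr dssx ilyhd angy smc ibtcx cfi huqu onjn fxm
Hunk 3: at line 3 remove [hdwx,wzabr,dssx] add [eel] -> 12 lines: lsfrc bszfj amqt eel ilyhd angy smc ibtcx cfi huqu onjn fxm

Answer: lsfrc
bszfj
amqt
eel
ilyhd
angy
smc
ibtcx
cfi
huqu
onjn
fxm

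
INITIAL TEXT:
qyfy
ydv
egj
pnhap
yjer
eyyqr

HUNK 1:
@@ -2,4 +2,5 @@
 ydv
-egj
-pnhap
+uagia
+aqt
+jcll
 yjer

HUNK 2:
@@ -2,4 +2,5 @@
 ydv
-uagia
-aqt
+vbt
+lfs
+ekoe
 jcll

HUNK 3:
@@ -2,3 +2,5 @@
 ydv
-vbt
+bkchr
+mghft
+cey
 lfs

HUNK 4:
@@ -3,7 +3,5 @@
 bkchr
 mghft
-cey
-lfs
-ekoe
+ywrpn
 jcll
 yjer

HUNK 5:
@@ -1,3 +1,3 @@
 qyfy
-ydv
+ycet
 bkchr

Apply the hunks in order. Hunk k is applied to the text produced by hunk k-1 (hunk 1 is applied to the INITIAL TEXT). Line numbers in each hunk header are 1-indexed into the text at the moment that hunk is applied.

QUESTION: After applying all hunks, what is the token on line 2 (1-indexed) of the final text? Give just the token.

Answer: ycet

Derivation:
Hunk 1: at line 2 remove [egj,pnhap] add [uagia,aqt,jcll] -> 7 lines: qyfy ydv uagia aqt jcll yjer eyyqr
Hunk 2: at line 2 remove [uagia,aqt] add [vbt,lfs,ekoe] -> 8 lines: qyfy ydv vbt lfs ekoe jcll yjer eyyqr
Hunk 3: at line 2 remove [vbt] add [bkchr,mghft,cey] -> 10 lines: qyfy ydv bkchr mghft cey lfs ekoe jcll yjer eyyqr
Hunk 4: at line 3 remove [cey,lfs,ekoe] add [ywrpn] -> 8 lines: qyfy ydv bkchr mghft ywrpn jcll yjer eyyqr
Hunk 5: at line 1 remove [ydv] add [ycet] -> 8 lines: qyfy ycet bkchr mghft ywrpn jcll yjer eyyqr
Final line 2: ycet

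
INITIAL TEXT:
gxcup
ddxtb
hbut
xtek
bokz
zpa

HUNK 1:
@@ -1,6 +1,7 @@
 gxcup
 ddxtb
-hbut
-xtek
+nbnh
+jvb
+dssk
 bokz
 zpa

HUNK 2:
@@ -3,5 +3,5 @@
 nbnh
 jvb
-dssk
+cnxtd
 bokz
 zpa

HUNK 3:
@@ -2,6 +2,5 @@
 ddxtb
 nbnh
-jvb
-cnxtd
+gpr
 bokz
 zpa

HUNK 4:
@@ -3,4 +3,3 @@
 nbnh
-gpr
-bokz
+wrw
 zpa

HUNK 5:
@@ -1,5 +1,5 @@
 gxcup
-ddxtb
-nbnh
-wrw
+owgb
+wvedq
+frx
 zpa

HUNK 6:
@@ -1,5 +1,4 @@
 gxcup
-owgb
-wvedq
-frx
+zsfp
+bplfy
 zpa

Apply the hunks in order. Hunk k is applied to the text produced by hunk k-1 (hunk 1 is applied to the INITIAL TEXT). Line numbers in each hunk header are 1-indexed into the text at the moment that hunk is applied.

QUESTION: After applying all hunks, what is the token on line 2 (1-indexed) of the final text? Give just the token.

Answer: zsfp

Derivation:
Hunk 1: at line 1 remove [hbut,xtek] add [nbnh,jvb,dssk] -> 7 lines: gxcup ddxtb nbnh jvb dssk bokz zpa
Hunk 2: at line 3 remove [dssk] add [cnxtd] -> 7 lines: gxcup ddxtb nbnh jvb cnxtd bokz zpa
Hunk 3: at line 2 remove [jvb,cnxtd] add [gpr] -> 6 lines: gxcup ddxtb nbnh gpr bokz zpa
Hunk 4: at line 3 remove [gpr,bokz] add [wrw] -> 5 lines: gxcup ddxtb nbnh wrw zpa
Hunk 5: at line 1 remove [ddxtb,nbnh,wrw] add [owgb,wvedq,frx] -> 5 lines: gxcup owgb wvedq frx zpa
Hunk 6: at line 1 remove [owgb,wvedq,frx] add [zsfp,bplfy] -> 4 lines: gxcup zsfp bplfy zpa
Final line 2: zsfp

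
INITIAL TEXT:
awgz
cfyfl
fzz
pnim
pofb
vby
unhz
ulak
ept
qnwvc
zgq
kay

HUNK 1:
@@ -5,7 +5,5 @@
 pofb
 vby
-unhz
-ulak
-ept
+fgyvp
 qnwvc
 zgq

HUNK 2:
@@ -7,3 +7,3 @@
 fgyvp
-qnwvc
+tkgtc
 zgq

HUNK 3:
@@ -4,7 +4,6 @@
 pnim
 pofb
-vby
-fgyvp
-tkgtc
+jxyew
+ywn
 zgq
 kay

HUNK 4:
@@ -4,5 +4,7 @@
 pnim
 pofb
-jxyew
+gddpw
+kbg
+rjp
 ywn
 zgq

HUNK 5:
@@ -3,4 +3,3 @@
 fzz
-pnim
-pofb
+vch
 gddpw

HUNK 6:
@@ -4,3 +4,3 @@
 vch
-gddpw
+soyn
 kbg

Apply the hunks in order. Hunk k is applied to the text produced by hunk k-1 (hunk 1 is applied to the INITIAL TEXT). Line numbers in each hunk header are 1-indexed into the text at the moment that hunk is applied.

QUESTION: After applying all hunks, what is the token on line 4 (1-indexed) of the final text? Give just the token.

Answer: vch

Derivation:
Hunk 1: at line 5 remove [unhz,ulak,ept] add [fgyvp] -> 10 lines: awgz cfyfl fzz pnim pofb vby fgyvp qnwvc zgq kay
Hunk 2: at line 7 remove [qnwvc] add [tkgtc] -> 10 lines: awgz cfyfl fzz pnim pofb vby fgyvp tkgtc zgq kay
Hunk 3: at line 4 remove [vby,fgyvp,tkgtc] add [jxyew,ywn] -> 9 lines: awgz cfyfl fzz pnim pofb jxyew ywn zgq kay
Hunk 4: at line 4 remove [jxyew] add [gddpw,kbg,rjp] -> 11 lines: awgz cfyfl fzz pnim pofb gddpw kbg rjp ywn zgq kay
Hunk 5: at line 3 remove [pnim,pofb] add [vch] -> 10 lines: awgz cfyfl fzz vch gddpw kbg rjp ywn zgq kay
Hunk 6: at line 4 remove [gddpw] add [soyn] -> 10 lines: awgz cfyfl fzz vch soyn kbg rjp ywn zgq kay
Final line 4: vch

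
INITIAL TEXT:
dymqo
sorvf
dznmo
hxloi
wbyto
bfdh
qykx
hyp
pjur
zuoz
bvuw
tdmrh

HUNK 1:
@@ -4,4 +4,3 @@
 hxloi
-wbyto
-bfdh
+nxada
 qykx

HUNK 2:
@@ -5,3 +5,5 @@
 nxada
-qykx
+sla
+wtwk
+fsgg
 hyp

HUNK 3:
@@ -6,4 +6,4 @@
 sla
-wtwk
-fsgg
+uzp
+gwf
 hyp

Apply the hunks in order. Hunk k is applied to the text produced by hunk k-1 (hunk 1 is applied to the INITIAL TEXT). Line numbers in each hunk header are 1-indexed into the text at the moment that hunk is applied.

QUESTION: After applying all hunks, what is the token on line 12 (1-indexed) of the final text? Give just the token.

Answer: bvuw

Derivation:
Hunk 1: at line 4 remove [wbyto,bfdh] add [nxada] -> 11 lines: dymqo sorvf dznmo hxloi nxada qykx hyp pjur zuoz bvuw tdmrh
Hunk 2: at line 5 remove [qykx] add [sla,wtwk,fsgg] -> 13 lines: dymqo sorvf dznmo hxloi nxada sla wtwk fsgg hyp pjur zuoz bvuw tdmrh
Hunk 3: at line 6 remove [wtwk,fsgg] add [uzp,gwf] -> 13 lines: dymqo sorvf dznmo hxloi nxada sla uzp gwf hyp pjur zuoz bvuw tdmrh
Final line 12: bvuw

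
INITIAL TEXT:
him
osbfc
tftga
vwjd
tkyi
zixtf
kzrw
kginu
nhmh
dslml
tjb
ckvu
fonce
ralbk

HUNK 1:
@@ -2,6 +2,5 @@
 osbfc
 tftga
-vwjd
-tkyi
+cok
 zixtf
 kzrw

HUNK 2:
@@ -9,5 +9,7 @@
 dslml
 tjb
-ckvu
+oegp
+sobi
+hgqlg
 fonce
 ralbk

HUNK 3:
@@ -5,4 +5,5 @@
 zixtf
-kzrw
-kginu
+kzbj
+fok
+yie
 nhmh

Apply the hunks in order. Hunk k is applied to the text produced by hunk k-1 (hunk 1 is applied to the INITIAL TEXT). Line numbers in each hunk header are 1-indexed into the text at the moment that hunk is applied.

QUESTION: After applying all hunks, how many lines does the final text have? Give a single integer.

Answer: 16

Derivation:
Hunk 1: at line 2 remove [vwjd,tkyi] add [cok] -> 13 lines: him osbfc tftga cok zixtf kzrw kginu nhmh dslml tjb ckvu fonce ralbk
Hunk 2: at line 9 remove [ckvu] add [oegp,sobi,hgqlg] -> 15 lines: him osbfc tftga cok zixtf kzrw kginu nhmh dslml tjb oegp sobi hgqlg fonce ralbk
Hunk 3: at line 5 remove [kzrw,kginu] add [kzbj,fok,yie] -> 16 lines: him osbfc tftga cok zixtf kzbj fok yie nhmh dslml tjb oegp sobi hgqlg fonce ralbk
Final line count: 16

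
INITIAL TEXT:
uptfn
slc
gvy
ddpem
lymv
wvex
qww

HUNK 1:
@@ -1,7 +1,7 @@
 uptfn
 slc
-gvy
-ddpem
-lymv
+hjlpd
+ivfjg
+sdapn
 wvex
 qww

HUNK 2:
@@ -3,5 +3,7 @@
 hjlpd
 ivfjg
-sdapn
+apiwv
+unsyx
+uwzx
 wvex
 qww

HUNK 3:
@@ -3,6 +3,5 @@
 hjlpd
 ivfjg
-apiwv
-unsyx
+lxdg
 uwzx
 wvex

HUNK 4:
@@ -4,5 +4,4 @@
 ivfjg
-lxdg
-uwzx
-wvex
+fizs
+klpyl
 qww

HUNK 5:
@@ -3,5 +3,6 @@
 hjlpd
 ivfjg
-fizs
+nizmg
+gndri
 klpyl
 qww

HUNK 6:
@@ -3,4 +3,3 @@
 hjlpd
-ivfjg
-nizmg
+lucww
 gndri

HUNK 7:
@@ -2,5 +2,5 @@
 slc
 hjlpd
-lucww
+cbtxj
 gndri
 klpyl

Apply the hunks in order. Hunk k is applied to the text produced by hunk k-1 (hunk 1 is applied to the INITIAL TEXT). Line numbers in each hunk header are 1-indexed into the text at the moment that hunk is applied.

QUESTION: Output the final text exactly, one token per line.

Hunk 1: at line 1 remove [gvy,ddpem,lymv] add [hjlpd,ivfjg,sdapn] -> 7 lines: uptfn slc hjlpd ivfjg sdapn wvex qww
Hunk 2: at line 3 remove [sdapn] add [apiwv,unsyx,uwzx] -> 9 lines: uptfn slc hjlpd ivfjg apiwv unsyx uwzx wvex qww
Hunk 3: at line 3 remove [apiwv,unsyx] add [lxdg] -> 8 lines: uptfn slc hjlpd ivfjg lxdg uwzx wvex qww
Hunk 4: at line 4 remove [lxdg,uwzx,wvex] add [fizs,klpyl] -> 7 lines: uptfn slc hjlpd ivfjg fizs klpyl qww
Hunk 5: at line 3 remove [fizs] add [nizmg,gndri] -> 8 lines: uptfn slc hjlpd ivfjg nizmg gndri klpyl qww
Hunk 6: at line 3 remove [ivfjg,nizmg] add [lucww] -> 7 lines: uptfn slc hjlpd lucww gndri klpyl qww
Hunk 7: at line 2 remove [lucww] add [cbtxj] -> 7 lines: uptfn slc hjlpd cbtxj gndri klpyl qww

Answer: uptfn
slc
hjlpd
cbtxj
gndri
klpyl
qww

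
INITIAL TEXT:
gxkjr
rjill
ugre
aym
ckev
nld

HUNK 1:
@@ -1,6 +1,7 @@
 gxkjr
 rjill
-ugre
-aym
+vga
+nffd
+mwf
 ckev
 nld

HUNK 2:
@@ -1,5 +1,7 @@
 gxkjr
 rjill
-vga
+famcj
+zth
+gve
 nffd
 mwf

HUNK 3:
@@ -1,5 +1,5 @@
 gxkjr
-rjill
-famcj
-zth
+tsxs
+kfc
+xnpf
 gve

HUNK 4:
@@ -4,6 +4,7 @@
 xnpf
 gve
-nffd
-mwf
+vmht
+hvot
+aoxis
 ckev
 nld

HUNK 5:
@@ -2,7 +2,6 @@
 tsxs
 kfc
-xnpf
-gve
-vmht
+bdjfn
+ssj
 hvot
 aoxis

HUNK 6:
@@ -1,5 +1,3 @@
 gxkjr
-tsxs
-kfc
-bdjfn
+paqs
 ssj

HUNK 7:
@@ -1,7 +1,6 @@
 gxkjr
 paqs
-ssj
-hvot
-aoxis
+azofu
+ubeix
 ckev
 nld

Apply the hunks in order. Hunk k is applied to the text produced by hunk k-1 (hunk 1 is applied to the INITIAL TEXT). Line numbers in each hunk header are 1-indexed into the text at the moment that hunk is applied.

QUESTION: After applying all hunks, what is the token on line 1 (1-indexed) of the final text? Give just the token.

Answer: gxkjr

Derivation:
Hunk 1: at line 1 remove [ugre,aym] add [vga,nffd,mwf] -> 7 lines: gxkjr rjill vga nffd mwf ckev nld
Hunk 2: at line 1 remove [vga] add [famcj,zth,gve] -> 9 lines: gxkjr rjill famcj zth gve nffd mwf ckev nld
Hunk 3: at line 1 remove [rjill,famcj,zth] add [tsxs,kfc,xnpf] -> 9 lines: gxkjr tsxs kfc xnpf gve nffd mwf ckev nld
Hunk 4: at line 4 remove [nffd,mwf] add [vmht,hvot,aoxis] -> 10 lines: gxkjr tsxs kfc xnpf gve vmht hvot aoxis ckev nld
Hunk 5: at line 2 remove [xnpf,gve,vmht] add [bdjfn,ssj] -> 9 lines: gxkjr tsxs kfc bdjfn ssj hvot aoxis ckev nld
Hunk 6: at line 1 remove [tsxs,kfc,bdjfn] add [paqs] -> 7 lines: gxkjr paqs ssj hvot aoxis ckev nld
Hunk 7: at line 1 remove [ssj,hvot,aoxis] add [azofu,ubeix] -> 6 lines: gxkjr paqs azofu ubeix ckev nld
Final line 1: gxkjr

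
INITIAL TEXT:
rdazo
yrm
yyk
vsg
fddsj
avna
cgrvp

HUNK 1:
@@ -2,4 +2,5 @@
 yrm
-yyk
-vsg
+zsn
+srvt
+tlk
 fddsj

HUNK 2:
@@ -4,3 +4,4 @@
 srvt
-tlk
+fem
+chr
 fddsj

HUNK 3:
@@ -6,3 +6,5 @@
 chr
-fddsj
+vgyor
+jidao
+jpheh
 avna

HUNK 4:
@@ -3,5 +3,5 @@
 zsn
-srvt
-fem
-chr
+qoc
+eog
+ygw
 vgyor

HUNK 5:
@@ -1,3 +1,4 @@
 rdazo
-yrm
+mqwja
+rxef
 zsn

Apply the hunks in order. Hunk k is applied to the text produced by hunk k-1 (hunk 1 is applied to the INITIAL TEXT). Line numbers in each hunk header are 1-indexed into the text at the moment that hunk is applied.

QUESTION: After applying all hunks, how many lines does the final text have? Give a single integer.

Hunk 1: at line 2 remove [yyk,vsg] add [zsn,srvt,tlk] -> 8 lines: rdazo yrm zsn srvt tlk fddsj avna cgrvp
Hunk 2: at line 4 remove [tlk] add [fem,chr] -> 9 lines: rdazo yrm zsn srvt fem chr fddsj avna cgrvp
Hunk 3: at line 6 remove [fddsj] add [vgyor,jidao,jpheh] -> 11 lines: rdazo yrm zsn srvt fem chr vgyor jidao jpheh avna cgrvp
Hunk 4: at line 3 remove [srvt,fem,chr] add [qoc,eog,ygw] -> 11 lines: rdazo yrm zsn qoc eog ygw vgyor jidao jpheh avna cgrvp
Hunk 5: at line 1 remove [yrm] add [mqwja,rxef] -> 12 lines: rdazo mqwja rxef zsn qoc eog ygw vgyor jidao jpheh avna cgrvp
Final line count: 12

Answer: 12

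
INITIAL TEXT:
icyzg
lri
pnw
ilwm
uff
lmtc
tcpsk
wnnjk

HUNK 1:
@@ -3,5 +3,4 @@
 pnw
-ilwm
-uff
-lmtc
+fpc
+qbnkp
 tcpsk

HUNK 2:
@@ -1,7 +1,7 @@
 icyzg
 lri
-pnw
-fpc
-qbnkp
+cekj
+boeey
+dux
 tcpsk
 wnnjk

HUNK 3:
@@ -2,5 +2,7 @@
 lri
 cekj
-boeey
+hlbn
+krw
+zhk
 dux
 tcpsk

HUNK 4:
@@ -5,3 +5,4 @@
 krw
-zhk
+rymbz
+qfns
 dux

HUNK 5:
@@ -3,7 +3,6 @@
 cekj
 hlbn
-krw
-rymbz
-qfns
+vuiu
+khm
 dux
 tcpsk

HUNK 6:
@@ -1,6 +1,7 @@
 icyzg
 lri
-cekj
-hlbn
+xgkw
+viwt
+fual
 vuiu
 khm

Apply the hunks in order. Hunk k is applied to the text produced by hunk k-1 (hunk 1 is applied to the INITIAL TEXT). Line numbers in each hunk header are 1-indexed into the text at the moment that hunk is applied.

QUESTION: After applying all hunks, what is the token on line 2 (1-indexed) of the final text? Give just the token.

Hunk 1: at line 3 remove [ilwm,uff,lmtc] add [fpc,qbnkp] -> 7 lines: icyzg lri pnw fpc qbnkp tcpsk wnnjk
Hunk 2: at line 1 remove [pnw,fpc,qbnkp] add [cekj,boeey,dux] -> 7 lines: icyzg lri cekj boeey dux tcpsk wnnjk
Hunk 3: at line 2 remove [boeey] add [hlbn,krw,zhk] -> 9 lines: icyzg lri cekj hlbn krw zhk dux tcpsk wnnjk
Hunk 4: at line 5 remove [zhk] add [rymbz,qfns] -> 10 lines: icyzg lri cekj hlbn krw rymbz qfns dux tcpsk wnnjk
Hunk 5: at line 3 remove [krw,rymbz,qfns] add [vuiu,khm] -> 9 lines: icyzg lri cekj hlbn vuiu khm dux tcpsk wnnjk
Hunk 6: at line 1 remove [cekj,hlbn] add [xgkw,viwt,fual] -> 10 lines: icyzg lri xgkw viwt fual vuiu khm dux tcpsk wnnjk
Final line 2: lri

Answer: lri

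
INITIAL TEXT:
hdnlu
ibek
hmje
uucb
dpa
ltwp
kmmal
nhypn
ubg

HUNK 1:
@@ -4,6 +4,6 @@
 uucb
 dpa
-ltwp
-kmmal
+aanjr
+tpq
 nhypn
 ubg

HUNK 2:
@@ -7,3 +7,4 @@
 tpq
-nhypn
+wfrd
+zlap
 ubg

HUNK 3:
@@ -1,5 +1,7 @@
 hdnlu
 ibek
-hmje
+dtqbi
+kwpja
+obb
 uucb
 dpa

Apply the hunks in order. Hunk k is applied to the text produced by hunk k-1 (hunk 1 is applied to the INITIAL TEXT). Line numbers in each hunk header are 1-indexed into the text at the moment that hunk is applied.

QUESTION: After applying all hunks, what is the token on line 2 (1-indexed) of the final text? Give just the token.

Hunk 1: at line 4 remove [ltwp,kmmal] add [aanjr,tpq] -> 9 lines: hdnlu ibek hmje uucb dpa aanjr tpq nhypn ubg
Hunk 2: at line 7 remove [nhypn] add [wfrd,zlap] -> 10 lines: hdnlu ibek hmje uucb dpa aanjr tpq wfrd zlap ubg
Hunk 3: at line 1 remove [hmje] add [dtqbi,kwpja,obb] -> 12 lines: hdnlu ibek dtqbi kwpja obb uucb dpa aanjr tpq wfrd zlap ubg
Final line 2: ibek

Answer: ibek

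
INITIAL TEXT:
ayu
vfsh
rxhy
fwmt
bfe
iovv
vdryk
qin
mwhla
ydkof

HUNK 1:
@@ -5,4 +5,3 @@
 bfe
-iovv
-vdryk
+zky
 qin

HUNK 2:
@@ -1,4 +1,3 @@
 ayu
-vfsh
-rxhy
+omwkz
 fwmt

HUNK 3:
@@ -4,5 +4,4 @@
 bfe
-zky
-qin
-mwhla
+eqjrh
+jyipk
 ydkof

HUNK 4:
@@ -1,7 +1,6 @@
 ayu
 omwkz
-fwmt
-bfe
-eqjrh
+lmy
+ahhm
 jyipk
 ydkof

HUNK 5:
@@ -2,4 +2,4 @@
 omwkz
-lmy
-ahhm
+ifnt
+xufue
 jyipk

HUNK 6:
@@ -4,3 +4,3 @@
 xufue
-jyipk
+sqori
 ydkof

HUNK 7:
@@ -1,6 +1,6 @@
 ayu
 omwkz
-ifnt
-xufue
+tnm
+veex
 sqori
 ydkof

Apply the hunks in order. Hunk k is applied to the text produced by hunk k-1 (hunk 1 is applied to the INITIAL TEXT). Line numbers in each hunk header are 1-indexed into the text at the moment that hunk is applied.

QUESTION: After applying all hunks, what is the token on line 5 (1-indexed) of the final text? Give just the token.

Answer: sqori

Derivation:
Hunk 1: at line 5 remove [iovv,vdryk] add [zky] -> 9 lines: ayu vfsh rxhy fwmt bfe zky qin mwhla ydkof
Hunk 2: at line 1 remove [vfsh,rxhy] add [omwkz] -> 8 lines: ayu omwkz fwmt bfe zky qin mwhla ydkof
Hunk 3: at line 4 remove [zky,qin,mwhla] add [eqjrh,jyipk] -> 7 lines: ayu omwkz fwmt bfe eqjrh jyipk ydkof
Hunk 4: at line 1 remove [fwmt,bfe,eqjrh] add [lmy,ahhm] -> 6 lines: ayu omwkz lmy ahhm jyipk ydkof
Hunk 5: at line 2 remove [lmy,ahhm] add [ifnt,xufue] -> 6 lines: ayu omwkz ifnt xufue jyipk ydkof
Hunk 6: at line 4 remove [jyipk] add [sqori] -> 6 lines: ayu omwkz ifnt xufue sqori ydkof
Hunk 7: at line 1 remove [ifnt,xufue] add [tnm,veex] -> 6 lines: ayu omwkz tnm veex sqori ydkof
Final line 5: sqori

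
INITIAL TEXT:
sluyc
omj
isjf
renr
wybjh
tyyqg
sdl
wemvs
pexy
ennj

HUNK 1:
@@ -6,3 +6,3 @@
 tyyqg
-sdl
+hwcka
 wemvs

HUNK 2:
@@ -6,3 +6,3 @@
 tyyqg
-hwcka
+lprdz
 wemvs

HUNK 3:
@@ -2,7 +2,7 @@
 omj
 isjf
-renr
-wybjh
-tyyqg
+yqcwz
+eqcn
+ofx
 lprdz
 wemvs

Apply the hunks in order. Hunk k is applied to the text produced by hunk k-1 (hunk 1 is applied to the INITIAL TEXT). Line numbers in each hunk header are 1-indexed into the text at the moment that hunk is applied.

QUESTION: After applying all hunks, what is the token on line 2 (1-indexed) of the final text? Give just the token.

Answer: omj

Derivation:
Hunk 1: at line 6 remove [sdl] add [hwcka] -> 10 lines: sluyc omj isjf renr wybjh tyyqg hwcka wemvs pexy ennj
Hunk 2: at line 6 remove [hwcka] add [lprdz] -> 10 lines: sluyc omj isjf renr wybjh tyyqg lprdz wemvs pexy ennj
Hunk 3: at line 2 remove [renr,wybjh,tyyqg] add [yqcwz,eqcn,ofx] -> 10 lines: sluyc omj isjf yqcwz eqcn ofx lprdz wemvs pexy ennj
Final line 2: omj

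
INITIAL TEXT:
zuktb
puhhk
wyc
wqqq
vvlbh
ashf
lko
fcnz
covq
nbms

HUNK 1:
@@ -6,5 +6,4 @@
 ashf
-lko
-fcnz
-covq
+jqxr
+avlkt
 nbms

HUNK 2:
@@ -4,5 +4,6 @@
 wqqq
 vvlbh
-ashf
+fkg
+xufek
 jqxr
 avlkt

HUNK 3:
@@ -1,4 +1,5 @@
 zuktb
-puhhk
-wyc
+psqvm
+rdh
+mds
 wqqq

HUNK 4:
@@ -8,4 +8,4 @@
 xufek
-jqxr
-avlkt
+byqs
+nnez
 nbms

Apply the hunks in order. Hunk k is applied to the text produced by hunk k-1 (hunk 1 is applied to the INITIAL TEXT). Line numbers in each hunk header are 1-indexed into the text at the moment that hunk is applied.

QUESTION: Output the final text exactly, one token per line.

Hunk 1: at line 6 remove [lko,fcnz,covq] add [jqxr,avlkt] -> 9 lines: zuktb puhhk wyc wqqq vvlbh ashf jqxr avlkt nbms
Hunk 2: at line 4 remove [ashf] add [fkg,xufek] -> 10 lines: zuktb puhhk wyc wqqq vvlbh fkg xufek jqxr avlkt nbms
Hunk 3: at line 1 remove [puhhk,wyc] add [psqvm,rdh,mds] -> 11 lines: zuktb psqvm rdh mds wqqq vvlbh fkg xufek jqxr avlkt nbms
Hunk 4: at line 8 remove [jqxr,avlkt] add [byqs,nnez] -> 11 lines: zuktb psqvm rdh mds wqqq vvlbh fkg xufek byqs nnez nbms

Answer: zuktb
psqvm
rdh
mds
wqqq
vvlbh
fkg
xufek
byqs
nnez
nbms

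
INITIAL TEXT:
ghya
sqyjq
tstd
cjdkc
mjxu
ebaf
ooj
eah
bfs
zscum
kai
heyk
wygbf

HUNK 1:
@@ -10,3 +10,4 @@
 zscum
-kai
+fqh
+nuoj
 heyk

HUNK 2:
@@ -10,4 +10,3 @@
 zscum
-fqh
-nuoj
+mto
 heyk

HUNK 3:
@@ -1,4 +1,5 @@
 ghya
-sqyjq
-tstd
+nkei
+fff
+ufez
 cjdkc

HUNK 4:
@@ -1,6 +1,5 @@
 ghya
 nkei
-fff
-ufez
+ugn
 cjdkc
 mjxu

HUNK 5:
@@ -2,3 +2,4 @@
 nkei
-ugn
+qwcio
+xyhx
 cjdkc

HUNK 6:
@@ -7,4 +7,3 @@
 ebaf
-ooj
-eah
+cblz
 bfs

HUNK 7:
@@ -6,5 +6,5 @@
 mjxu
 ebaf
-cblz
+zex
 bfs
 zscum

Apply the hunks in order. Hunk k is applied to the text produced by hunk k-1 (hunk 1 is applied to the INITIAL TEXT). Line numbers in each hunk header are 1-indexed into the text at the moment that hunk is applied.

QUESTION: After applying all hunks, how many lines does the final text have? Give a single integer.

Answer: 13

Derivation:
Hunk 1: at line 10 remove [kai] add [fqh,nuoj] -> 14 lines: ghya sqyjq tstd cjdkc mjxu ebaf ooj eah bfs zscum fqh nuoj heyk wygbf
Hunk 2: at line 10 remove [fqh,nuoj] add [mto] -> 13 lines: ghya sqyjq tstd cjdkc mjxu ebaf ooj eah bfs zscum mto heyk wygbf
Hunk 3: at line 1 remove [sqyjq,tstd] add [nkei,fff,ufez] -> 14 lines: ghya nkei fff ufez cjdkc mjxu ebaf ooj eah bfs zscum mto heyk wygbf
Hunk 4: at line 1 remove [fff,ufez] add [ugn] -> 13 lines: ghya nkei ugn cjdkc mjxu ebaf ooj eah bfs zscum mto heyk wygbf
Hunk 5: at line 2 remove [ugn] add [qwcio,xyhx] -> 14 lines: ghya nkei qwcio xyhx cjdkc mjxu ebaf ooj eah bfs zscum mto heyk wygbf
Hunk 6: at line 7 remove [ooj,eah] add [cblz] -> 13 lines: ghya nkei qwcio xyhx cjdkc mjxu ebaf cblz bfs zscum mto heyk wygbf
Hunk 7: at line 6 remove [cblz] add [zex] -> 13 lines: ghya nkei qwcio xyhx cjdkc mjxu ebaf zex bfs zscum mto heyk wygbf
Final line count: 13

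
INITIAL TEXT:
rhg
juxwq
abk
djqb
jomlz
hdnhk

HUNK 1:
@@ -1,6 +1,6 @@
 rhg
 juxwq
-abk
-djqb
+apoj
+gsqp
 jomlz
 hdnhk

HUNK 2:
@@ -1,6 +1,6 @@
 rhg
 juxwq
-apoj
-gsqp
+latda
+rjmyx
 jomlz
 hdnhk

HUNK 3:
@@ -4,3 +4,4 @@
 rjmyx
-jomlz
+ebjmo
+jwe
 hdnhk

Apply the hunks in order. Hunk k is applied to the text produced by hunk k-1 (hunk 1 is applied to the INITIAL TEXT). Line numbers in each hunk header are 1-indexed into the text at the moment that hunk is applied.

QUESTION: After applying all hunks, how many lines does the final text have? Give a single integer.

Answer: 7

Derivation:
Hunk 1: at line 1 remove [abk,djqb] add [apoj,gsqp] -> 6 lines: rhg juxwq apoj gsqp jomlz hdnhk
Hunk 2: at line 1 remove [apoj,gsqp] add [latda,rjmyx] -> 6 lines: rhg juxwq latda rjmyx jomlz hdnhk
Hunk 3: at line 4 remove [jomlz] add [ebjmo,jwe] -> 7 lines: rhg juxwq latda rjmyx ebjmo jwe hdnhk
Final line count: 7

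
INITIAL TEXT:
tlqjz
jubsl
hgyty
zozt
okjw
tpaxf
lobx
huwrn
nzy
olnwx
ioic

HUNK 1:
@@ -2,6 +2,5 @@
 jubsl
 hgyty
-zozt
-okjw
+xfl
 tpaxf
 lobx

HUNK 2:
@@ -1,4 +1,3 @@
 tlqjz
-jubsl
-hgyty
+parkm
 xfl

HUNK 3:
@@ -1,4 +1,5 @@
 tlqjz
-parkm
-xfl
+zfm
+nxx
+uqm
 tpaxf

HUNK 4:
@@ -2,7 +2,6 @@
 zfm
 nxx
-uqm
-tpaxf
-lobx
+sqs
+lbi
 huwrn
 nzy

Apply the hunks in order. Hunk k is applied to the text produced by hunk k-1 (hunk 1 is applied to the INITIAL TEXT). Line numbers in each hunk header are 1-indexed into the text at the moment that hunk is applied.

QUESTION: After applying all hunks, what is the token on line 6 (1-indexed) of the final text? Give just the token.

Answer: huwrn

Derivation:
Hunk 1: at line 2 remove [zozt,okjw] add [xfl] -> 10 lines: tlqjz jubsl hgyty xfl tpaxf lobx huwrn nzy olnwx ioic
Hunk 2: at line 1 remove [jubsl,hgyty] add [parkm] -> 9 lines: tlqjz parkm xfl tpaxf lobx huwrn nzy olnwx ioic
Hunk 3: at line 1 remove [parkm,xfl] add [zfm,nxx,uqm] -> 10 lines: tlqjz zfm nxx uqm tpaxf lobx huwrn nzy olnwx ioic
Hunk 4: at line 2 remove [uqm,tpaxf,lobx] add [sqs,lbi] -> 9 lines: tlqjz zfm nxx sqs lbi huwrn nzy olnwx ioic
Final line 6: huwrn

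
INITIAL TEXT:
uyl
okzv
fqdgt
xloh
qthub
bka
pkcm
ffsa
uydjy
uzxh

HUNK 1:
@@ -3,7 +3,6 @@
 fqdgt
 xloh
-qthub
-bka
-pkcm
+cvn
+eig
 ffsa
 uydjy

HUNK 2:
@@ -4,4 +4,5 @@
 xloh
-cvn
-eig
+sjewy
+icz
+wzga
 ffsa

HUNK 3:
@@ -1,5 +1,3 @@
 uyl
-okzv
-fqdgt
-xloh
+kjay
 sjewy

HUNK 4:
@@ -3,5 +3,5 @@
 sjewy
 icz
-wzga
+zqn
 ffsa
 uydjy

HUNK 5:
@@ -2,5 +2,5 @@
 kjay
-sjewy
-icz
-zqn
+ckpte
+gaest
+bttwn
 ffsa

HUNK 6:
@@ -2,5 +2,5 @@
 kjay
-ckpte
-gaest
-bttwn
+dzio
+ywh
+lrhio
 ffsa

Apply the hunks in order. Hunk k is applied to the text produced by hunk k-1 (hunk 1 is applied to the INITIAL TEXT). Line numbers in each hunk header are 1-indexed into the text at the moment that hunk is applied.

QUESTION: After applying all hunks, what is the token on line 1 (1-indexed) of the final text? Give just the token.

Answer: uyl

Derivation:
Hunk 1: at line 3 remove [qthub,bka,pkcm] add [cvn,eig] -> 9 lines: uyl okzv fqdgt xloh cvn eig ffsa uydjy uzxh
Hunk 2: at line 4 remove [cvn,eig] add [sjewy,icz,wzga] -> 10 lines: uyl okzv fqdgt xloh sjewy icz wzga ffsa uydjy uzxh
Hunk 3: at line 1 remove [okzv,fqdgt,xloh] add [kjay] -> 8 lines: uyl kjay sjewy icz wzga ffsa uydjy uzxh
Hunk 4: at line 3 remove [wzga] add [zqn] -> 8 lines: uyl kjay sjewy icz zqn ffsa uydjy uzxh
Hunk 5: at line 2 remove [sjewy,icz,zqn] add [ckpte,gaest,bttwn] -> 8 lines: uyl kjay ckpte gaest bttwn ffsa uydjy uzxh
Hunk 6: at line 2 remove [ckpte,gaest,bttwn] add [dzio,ywh,lrhio] -> 8 lines: uyl kjay dzio ywh lrhio ffsa uydjy uzxh
Final line 1: uyl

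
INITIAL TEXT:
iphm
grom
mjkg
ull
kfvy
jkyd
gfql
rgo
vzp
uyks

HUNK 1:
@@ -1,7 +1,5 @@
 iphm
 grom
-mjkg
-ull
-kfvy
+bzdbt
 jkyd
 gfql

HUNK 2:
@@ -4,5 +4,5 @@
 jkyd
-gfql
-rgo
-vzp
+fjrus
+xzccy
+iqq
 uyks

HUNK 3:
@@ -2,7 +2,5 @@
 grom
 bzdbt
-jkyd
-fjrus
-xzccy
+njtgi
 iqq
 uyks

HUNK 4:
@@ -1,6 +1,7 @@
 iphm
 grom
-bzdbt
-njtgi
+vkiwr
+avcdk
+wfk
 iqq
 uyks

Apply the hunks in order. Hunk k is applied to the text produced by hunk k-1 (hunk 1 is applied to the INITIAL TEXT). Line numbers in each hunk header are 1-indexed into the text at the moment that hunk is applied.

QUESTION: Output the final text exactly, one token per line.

Hunk 1: at line 1 remove [mjkg,ull,kfvy] add [bzdbt] -> 8 lines: iphm grom bzdbt jkyd gfql rgo vzp uyks
Hunk 2: at line 4 remove [gfql,rgo,vzp] add [fjrus,xzccy,iqq] -> 8 lines: iphm grom bzdbt jkyd fjrus xzccy iqq uyks
Hunk 3: at line 2 remove [jkyd,fjrus,xzccy] add [njtgi] -> 6 lines: iphm grom bzdbt njtgi iqq uyks
Hunk 4: at line 1 remove [bzdbt,njtgi] add [vkiwr,avcdk,wfk] -> 7 lines: iphm grom vkiwr avcdk wfk iqq uyks

Answer: iphm
grom
vkiwr
avcdk
wfk
iqq
uyks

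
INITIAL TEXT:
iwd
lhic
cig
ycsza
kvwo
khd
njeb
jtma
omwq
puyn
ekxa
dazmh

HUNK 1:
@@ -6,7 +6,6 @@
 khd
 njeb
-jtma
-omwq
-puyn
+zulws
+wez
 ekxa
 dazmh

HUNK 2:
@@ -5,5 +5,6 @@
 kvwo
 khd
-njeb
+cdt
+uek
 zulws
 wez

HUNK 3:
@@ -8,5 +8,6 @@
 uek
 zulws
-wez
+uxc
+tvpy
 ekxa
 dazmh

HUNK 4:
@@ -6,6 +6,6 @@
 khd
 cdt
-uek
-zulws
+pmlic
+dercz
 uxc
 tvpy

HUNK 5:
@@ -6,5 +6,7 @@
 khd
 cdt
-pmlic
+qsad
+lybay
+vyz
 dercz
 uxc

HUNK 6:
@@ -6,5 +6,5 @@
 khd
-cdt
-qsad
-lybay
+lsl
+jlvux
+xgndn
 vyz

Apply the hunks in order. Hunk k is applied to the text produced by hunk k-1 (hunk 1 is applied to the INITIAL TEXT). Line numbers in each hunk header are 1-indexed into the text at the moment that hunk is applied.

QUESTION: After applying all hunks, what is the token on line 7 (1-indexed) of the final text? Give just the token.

Hunk 1: at line 6 remove [jtma,omwq,puyn] add [zulws,wez] -> 11 lines: iwd lhic cig ycsza kvwo khd njeb zulws wez ekxa dazmh
Hunk 2: at line 5 remove [njeb] add [cdt,uek] -> 12 lines: iwd lhic cig ycsza kvwo khd cdt uek zulws wez ekxa dazmh
Hunk 3: at line 8 remove [wez] add [uxc,tvpy] -> 13 lines: iwd lhic cig ycsza kvwo khd cdt uek zulws uxc tvpy ekxa dazmh
Hunk 4: at line 6 remove [uek,zulws] add [pmlic,dercz] -> 13 lines: iwd lhic cig ycsza kvwo khd cdt pmlic dercz uxc tvpy ekxa dazmh
Hunk 5: at line 6 remove [pmlic] add [qsad,lybay,vyz] -> 15 lines: iwd lhic cig ycsza kvwo khd cdt qsad lybay vyz dercz uxc tvpy ekxa dazmh
Hunk 6: at line 6 remove [cdt,qsad,lybay] add [lsl,jlvux,xgndn] -> 15 lines: iwd lhic cig ycsza kvwo khd lsl jlvux xgndn vyz dercz uxc tvpy ekxa dazmh
Final line 7: lsl

Answer: lsl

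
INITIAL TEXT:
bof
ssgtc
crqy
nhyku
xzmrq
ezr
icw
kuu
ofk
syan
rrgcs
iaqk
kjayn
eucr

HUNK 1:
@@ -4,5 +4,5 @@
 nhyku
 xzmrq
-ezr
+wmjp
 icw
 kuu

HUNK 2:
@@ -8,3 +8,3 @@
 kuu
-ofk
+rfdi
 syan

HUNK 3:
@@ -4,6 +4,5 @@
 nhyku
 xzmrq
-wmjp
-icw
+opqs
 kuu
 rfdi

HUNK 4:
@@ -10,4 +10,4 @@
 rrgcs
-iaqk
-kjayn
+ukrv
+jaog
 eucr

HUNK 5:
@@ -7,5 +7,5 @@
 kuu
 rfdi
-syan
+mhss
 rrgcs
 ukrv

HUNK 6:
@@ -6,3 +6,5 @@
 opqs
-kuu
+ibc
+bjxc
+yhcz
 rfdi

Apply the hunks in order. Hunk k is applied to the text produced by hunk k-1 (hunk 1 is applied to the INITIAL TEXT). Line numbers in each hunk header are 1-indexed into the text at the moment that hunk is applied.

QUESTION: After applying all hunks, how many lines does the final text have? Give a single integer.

Answer: 15

Derivation:
Hunk 1: at line 4 remove [ezr] add [wmjp] -> 14 lines: bof ssgtc crqy nhyku xzmrq wmjp icw kuu ofk syan rrgcs iaqk kjayn eucr
Hunk 2: at line 8 remove [ofk] add [rfdi] -> 14 lines: bof ssgtc crqy nhyku xzmrq wmjp icw kuu rfdi syan rrgcs iaqk kjayn eucr
Hunk 3: at line 4 remove [wmjp,icw] add [opqs] -> 13 lines: bof ssgtc crqy nhyku xzmrq opqs kuu rfdi syan rrgcs iaqk kjayn eucr
Hunk 4: at line 10 remove [iaqk,kjayn] add [ukrv,jaog] -> 13 lines: bof ssgtc crqy nhyku xzmrq opqs kuu rfdi syan rrgcs ukrv jaog eucr
Hunk 5: at line 7 remove [syan] add [mhss] -> 13 lines: bof ssgtc crqy nhyku xzmrq opqs kuu rfdi mhss rrgcs ukrv jaog eucr
Hunk 6: at line 6 remove [kuu] add [ibc,bjxc,yhcz] -> 15 lines: bof ssgtc crqy nhyku xzmrq opqs ibc bjxc yhcz rfdi mhss rrgcs ukrv jaog eucr
Final line count: 15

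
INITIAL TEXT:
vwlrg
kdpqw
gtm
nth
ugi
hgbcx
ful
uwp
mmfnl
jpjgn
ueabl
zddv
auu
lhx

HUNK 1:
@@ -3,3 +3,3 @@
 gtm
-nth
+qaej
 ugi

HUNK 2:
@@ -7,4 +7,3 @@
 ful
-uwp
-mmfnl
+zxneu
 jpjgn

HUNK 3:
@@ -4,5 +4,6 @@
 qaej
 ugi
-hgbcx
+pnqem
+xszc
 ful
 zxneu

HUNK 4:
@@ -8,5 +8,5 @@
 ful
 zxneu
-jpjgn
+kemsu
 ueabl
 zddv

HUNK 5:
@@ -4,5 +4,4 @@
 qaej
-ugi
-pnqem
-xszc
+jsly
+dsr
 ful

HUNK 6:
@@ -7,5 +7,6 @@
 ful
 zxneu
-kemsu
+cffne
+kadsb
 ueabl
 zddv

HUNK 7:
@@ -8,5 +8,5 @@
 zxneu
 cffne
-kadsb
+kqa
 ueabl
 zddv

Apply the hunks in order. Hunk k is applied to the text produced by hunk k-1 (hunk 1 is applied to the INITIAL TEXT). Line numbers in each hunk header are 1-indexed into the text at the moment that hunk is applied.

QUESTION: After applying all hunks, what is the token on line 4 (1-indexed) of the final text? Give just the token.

Hunk 1: at line 3 remove [nth] add [qaej] -> 14 lines: vwlrg kdpqw gtm qaej ugi hgbcx ful uwp mmfnl jpjgn ueabl zddv auu lhx
Hunk 2: at line 7 remove [uwp,mmfnl] add [zxneu] -> 13 lines: vwlrg kdpqw gtm qaej ugi hgbcx ful zxneu jpjgn ueabl zddv auu lhx
Hunk 3: at line 4 remove [hgbcx] add [pnqem,xszc] -> 14 lines: vwlrg kdpqw gtm qaej ugi pnqem xszc ful zxneu jpjgn ueabl zddv auu lhx
Hunk 4: at line 8 remove [jpjgn] add [kemsu] -> 14 lines: vwlrg kdpqw gtm qaej ugi pnqem xszc ful zxneu kemsu ueabl zddv auu lhx
Hunk 5: at line 4 remove [ugi,pnqem,xszc] add [jsly,dsr] -> 13 lines: vwlrg kdpqw gtm qaej jsly dsr ful zxneu kemsu ueabl zddv auu lhx
Hunk 6: at line 7 remove [kemsu] add [cffne,kadsb] -> 14 lines: vwlrg kdpqw gtm qaej jsly dsr ful zxneu cffne kadsb ueabl zddv auu lhx
Hunk 7: at line 8 remove [kadsb] add [kqa] -> 14 lines: vwlrg kdpqw gtm qaej jsly dsr ful zxneu cffne kqa ueabl zddv auu lhx
Final line 4: qaej

Answer: qaej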